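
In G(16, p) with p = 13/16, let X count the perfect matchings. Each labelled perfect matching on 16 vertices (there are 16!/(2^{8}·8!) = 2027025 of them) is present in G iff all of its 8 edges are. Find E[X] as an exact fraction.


K_16 has 16!/(2^{8}·8!) = 2027025 labelled perfect matchings.
For each such perfect matching H, let X_H = 1 if all 8 edges of H are present in G. Then P[X_H = 1] = p^{8} = (13/16)^{8} = 815730721/4294967296.
Summing the indicators: E[X] = Σ_H E[X_H] = 2027025 · p^{8} = 2027025 · 815730721/4294967296 = 1653506564735025/4294967296.
Numerically: E[X] ≈ 3.85e+05.

E[X] = 2027025 · (13/16)^{8} = 1653506564735025/4294967296 ≈ 3.85e+05.


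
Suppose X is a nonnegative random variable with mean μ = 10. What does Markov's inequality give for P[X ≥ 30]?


μ = E[X] = 10, a = 30.
Markov: P[X ≥ 30] ≤ μ/a = (10)/30 = 1/3.
Numerically: ≈ 0.3333.
(Since a = 30 > μ = 10.0000, the bound 1/3 is < 1 and informative.)

P[X ≥ 30] ≤ 1/3 ≈ 0.3333.


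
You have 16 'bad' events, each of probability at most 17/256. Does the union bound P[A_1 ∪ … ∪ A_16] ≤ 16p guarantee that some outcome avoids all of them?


Union bound: P[∪_{i=1}^{16} A_i] ≤ Σ_i P[A_i] ≤ 16·p = 16·(17/256) = 17/16.
Numerically: 17/16 ≈ 1.0625.
Is 17/16 < 1? NO.
Since the bound 17/16 is ≥ 1, the union bound is uninformative here; it does NOT by itself certify existence.

16·p = 17/16 ≈ 1.0625; existence NOT certified by the union bound.


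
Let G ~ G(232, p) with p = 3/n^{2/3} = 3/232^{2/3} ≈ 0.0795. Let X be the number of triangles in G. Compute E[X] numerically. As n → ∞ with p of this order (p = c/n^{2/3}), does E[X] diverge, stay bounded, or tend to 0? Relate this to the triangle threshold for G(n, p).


Number of potential triangles: C(232, 3) = 2054360.
Each occurs with probability p³ ≈ (0.0795)³ ≈ 5.01635e-04.
By linearity: E[X] = C(232, 3)·p³ ≈ 2054360 · 5.01635e-04 ≈ 1030.539.
Since α = 2/3 < 1, p = c/n^{2/3} ≫ 1/n is above the triangle threshold p ~ 1/n. Asymptotically E[X] ~ (c³/6)·n^{3(1−α)} = (3³/6)·n^{1} → ∞; triangles are abundant w.h.p.

E[X] ≈ 1030.539; in regime p = Θ(1/n^{2/3}) E[X] diverges (above the triangle threshold p ~ 1/n).


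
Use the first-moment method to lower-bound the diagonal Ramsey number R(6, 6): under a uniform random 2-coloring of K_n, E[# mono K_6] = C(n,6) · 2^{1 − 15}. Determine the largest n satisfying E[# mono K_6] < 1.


We need C(n, 6) · 2^{1 − 15} < 1, i.e. C(n, 6) < 2^{15 − 1} = 16384.
Check values of n near the boundary:
  n = 14: C(14, 6) = 3003; 3003 < 16384? YES
  n = 15: C(15, 6) = 5005; 5005 < 16384? YES
  n = 16: C(16, 6) = 8008; 8008 < 16384? YES
  n = 17: C(17, 6) = 12376; 12376 < 16384? YES
  n = 18: C(18, 6) = 18564; 18564 < 16384? NO
  n = 19: C(19, 6) = 27132; 27132 < 16384? NO
  n = 20: C(20, 6) = 38760; 38760 < 16384? NO
The largest n with C(n, 6) < 16384 is n = 17 (where E[X] = 1547/2048 ≈ 0.755). Hence R(6, 6) > 17, i.e. R(6, 6) ≥ 18.

Largest n = 17; hence R(6, 6) > 17.


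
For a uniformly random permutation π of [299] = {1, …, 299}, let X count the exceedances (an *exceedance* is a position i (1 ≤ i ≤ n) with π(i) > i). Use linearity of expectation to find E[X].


Write X = Σ_{i=1}^{299} X_i, where X_i = 1_{π(i) > i}.
For each fixed i, π(i) is uniform over {1, …, 299} (marginal of a uniform permutation), so P[π(i) > i] = (n − i)/n. Summing: Σ_{i=1}^{299} (n − i)/n = (0 + 1 + … + 298)/299 = 299(299 − 1)/(2·299) = (299 − 1)/2.
Hence E[X] = Σ_{i=1}^{299} (299 − i)/299 = 149 ≈ 149.000.

E[X] = 149 = 149.000.


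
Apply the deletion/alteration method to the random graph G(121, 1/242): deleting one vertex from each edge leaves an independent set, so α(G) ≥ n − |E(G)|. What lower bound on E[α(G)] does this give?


E[|E(G)|] = C(121, 2)·p = 7260 · (1/242) = 30.
E[α(G)] ≥ n − E[|E(G)|] = 121 − 30 = 91.
Numerically: ≈ 91.0000.
(This is only a lower bound; the true E[α(G)] may be larger.)

E[α(G)] ≥ 91 ≈ 91.0000.


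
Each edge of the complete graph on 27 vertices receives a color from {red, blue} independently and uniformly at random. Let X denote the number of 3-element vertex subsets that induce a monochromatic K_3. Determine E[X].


Let X = Σ_S X_S over the C(27, 3) = 2925 subsets S of size 3, where X_S = 1 if the K_3 on S is monochromatic.
For a fixed S, the K_3 on S has C(3, 2) = 3 edges. P[all 3 edges red] = (1/2)^3, and likewise for blue, so P[monochromatic] = 2·(1/2)^3 = 2^{1 − 3} = 1/4.
Summing: E[X] = C(27, 3) · 2^{1 − 3} = 2925 · 1/4 = 2925/4.
Numerically: E[X] ≈ 731.25000.

E[X] = C(27,3)·2^(1−C(3,2)) = 2925/4 ≈ 731.25000.


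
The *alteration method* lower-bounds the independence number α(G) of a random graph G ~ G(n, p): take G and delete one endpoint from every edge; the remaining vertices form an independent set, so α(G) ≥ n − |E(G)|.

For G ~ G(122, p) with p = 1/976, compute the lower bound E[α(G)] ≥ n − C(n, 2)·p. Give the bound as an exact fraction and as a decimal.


E[|E(G)|] = C(122, 2)·p = 7381 · (1/976) = 121/16.
E[α(G)] ≥ n − E[|E(G)|] = 122 − 121/16 = 1831/16.
Numerically: ≈ 114.437500.
(This is only a lower bound; the true E[α(G)] may be larger.)

E[α(G)] ≥ 1831/16 ≈ 114.437500.


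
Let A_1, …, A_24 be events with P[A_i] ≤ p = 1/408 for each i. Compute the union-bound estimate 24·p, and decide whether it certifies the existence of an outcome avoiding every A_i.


Union bound: P[∪_{i=1}^{24} A_i] ≤ Σ_i P[A_i] ≤ 24·p = 24·(1/408) = 1/17.
Numerically: 1/17 ≈ 0.0588235.
Is 1/17 < 1? YES.
Since P[∪ A_i] ≤ 1/17 < 1, the complement has P[∩ A_i^c] ≥ 1 − 1/17 = 16/17 > 0, so some outcome avoids every A_i.

24·p = 1/17 ≈ 0.0588235; existence CERTIFIED by the union bound.


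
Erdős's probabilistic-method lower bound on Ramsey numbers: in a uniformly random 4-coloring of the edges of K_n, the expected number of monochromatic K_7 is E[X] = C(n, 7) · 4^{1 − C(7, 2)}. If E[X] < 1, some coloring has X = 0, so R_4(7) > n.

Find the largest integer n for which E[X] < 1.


We need C(n, 7) · 4^{1 − 21} < 1, i.e. C(n, 7) < 4^{21 − 1} = 1099511627776.
Check values of n near the boundary:
  n = 176: C(176, 7) = 919790691600; 919790691600 < 1099511627776? YES
  n = 177: C(177, 7) = 957664425960; 957664425960 < 1099511627776? YES
  n = 178: C(178, 7) = 996867063280; 996867063280 < 1099511627776? YES
  n = 179: C(179, 7) = 1037437234460; 1037437234460 < 1099511627776? YES
  n = 180: C(180, 7) = 1079414463600; 1079414463600 < 1099511627776? YES
  n = 181: C(181, 7) = 1122839183400; 1122839183400 < 1099511627776? NO
The largest n with C(n, 7) < 1099511627776 is n = 180 (where E[X] = 67463403975/68719476736 ≈ 0.9817). Hence R_4(7) > 180, i.e. R_4(7) ≥ 181.

Largest n = 180; hence R_4(7) > 180.


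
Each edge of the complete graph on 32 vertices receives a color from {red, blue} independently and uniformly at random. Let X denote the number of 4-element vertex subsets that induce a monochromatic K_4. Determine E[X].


Let X = Σ_S X_S over the C(32, 4) = 35960 subsets S of size 4, where X_S = 1 if the K_4 on S is monochromatic.
For a fixed S, the K_4 on S has C(4, 2) = 6 edges. P[all 6 edges red] = (1/2)^6, and likewise for blue, so P[monochromatic] = 2·(1/2)^6 = 2^{1 − 6} = 1/32.
By linearity of expectation: E[X] = C(32, 4) · 2^{1 − 6} = 35960 · 1/32 = 4495/4.
Numerically: E[X] ≈ 1123.750.

E[X] = C(32,4)·2^(1−C(4,2)) = 4495/4 ≈ 1123.750.


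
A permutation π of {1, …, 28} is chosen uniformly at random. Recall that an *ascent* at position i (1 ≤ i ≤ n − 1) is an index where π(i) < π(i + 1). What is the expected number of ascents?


Write X = Σ X_I over i = 1, …, 27, with X_I the indicator of one ascent.
There are 27 indicators.
For each fixed i, the pair (π(i), π(i+1)) is a uniformly random ordered pair of distinct values from {1, …, 28}; by symmetry P[π(i) < π(i+1)] = 1/2.
By linearity: E[X] = 27 · (1/2) = (28 − 1) · (1/2) = 27/2 ≈ 13.500000.

E[X] = 27/2 = 13.500000.


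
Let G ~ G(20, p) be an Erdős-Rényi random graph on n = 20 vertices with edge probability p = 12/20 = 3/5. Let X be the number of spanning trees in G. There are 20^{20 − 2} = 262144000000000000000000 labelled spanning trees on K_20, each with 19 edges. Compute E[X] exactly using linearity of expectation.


K_20 has 20^{20 − 2} = 262144000000000000000000 labelled spanning trees.
For each such spanning tree H, let X_H = 1 if all 19 edges of H are present in G. Then P[X_H = 1] = p^{19} = (3/5)^{19} = 1162261467/19073486328125.
By linearity: E[X] = Σ_H E[X_H] = 262144000000000000000000 · p^{19} = 262144000000000000000000 · 1162261467/19073486328125 = 79869999842655731712/5.
Numerically: E[X] ≈ 1.5974e+19.

E[X] = 262144000000000000000000 · (3/5)^{19} = 79869999842655731712/5 ≈ 1.5974e+19.


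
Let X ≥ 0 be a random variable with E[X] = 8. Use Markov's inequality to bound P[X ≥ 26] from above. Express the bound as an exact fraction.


μ = E[X] = 8, a = 26.
Markov: P[X ≥ 26] ≤ μ/a = (8)/26 = 4/13.
Numerically: ≈ 0.308.
(Since a = 26 > μ = 8.000, the bound 4/13 is < 1 and informative.)

P[X ≥ 26] ≤ 4/13 ≈ 0.308.


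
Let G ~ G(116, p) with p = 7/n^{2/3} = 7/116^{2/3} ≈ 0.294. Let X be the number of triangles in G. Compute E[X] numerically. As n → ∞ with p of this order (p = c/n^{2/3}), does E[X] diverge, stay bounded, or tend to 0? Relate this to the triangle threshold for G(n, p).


Number of potential triangles: C(116, 3) = 253460.
Each occurs with probability p³ ≈ (0.294)³ ≈ 2.54905e-02.
By linearity: E[X] = C(116, 3)·p³ ≈ 253460 · 2.54905e-02 ≈ 6460.819.
Since α = 2/3 < 1, p = c/n^{2/3} ≫ 1/n is above the triangle threshold p ~ 1/n. Asymptotically E[X] ~ (c³/6)·n^{3(1−α)} = (7³/6)·n^{1} → ∞; triangles are abundant w.h.p.

E[X] ≈ 6460.819; in regime p = Θ(1/n^{2/3}) E[X] diverges (above the triangle threshold p ~ 1/n).


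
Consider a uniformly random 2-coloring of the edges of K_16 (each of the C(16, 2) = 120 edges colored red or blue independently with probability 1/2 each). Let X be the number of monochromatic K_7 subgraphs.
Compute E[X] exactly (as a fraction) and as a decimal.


Let X = Σ_S X_S over the C(16, 7) = 11440 subsets S of size 7, where X_S = 1 if the K_7 on S is monochromatic.
For a fixed S, the K_7 on S has C(7, 2) = 21 edges. P[all 21 edges red] = (1/2)^21, and likewise for blue, so P[monochromatic] = 2·(1/2)^21 = 2^{1 − 21} = 1/1048576.
By linearity of expectation: E[X] = C(16, 7) · 2^{1 − 21} = 11440 · 1/1048576 = 715/65536.
Numerically: E[X] ≈ 0.011.

E[X] = C(16,7)·2^(1−C(7,2)) = 715/65536 ≈ 0.011.


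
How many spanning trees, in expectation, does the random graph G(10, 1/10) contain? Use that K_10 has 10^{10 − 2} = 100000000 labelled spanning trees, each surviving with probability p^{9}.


K_10 has 10^{10 − 2} = 100000000 labelled spanning trees.
For each such spanning tree H, let X_H = 1 if all 9 edges of H are present in G. Then P[X_H = 1] = p^{9} = (1/10)^{9} = 1/1000000000.
By linearity of expectation: E[X] = Σ_H E[X_H] = 100000000 · p^{9} = 100000000 · 1/1000000000 = 1/10.
Numerically: E[X] ≈ 0.1.

E[X] = 100000000 · (1/10)^{9} = 1/10 ≈ 0.1.


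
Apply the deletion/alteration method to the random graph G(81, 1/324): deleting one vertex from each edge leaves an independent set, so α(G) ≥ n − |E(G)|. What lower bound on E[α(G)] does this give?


E[|E(G)|] = C(81, 2)·p = 3240 · (1/324) = 10.
E[α(G)] ≥ n − E[|E(G)|] = 81 − 10 = 71.
Numerically: ≈ 71.00000.
(This is only a lower bound; the true E[α(G)] may be larger.)

E[α(G)] ≥ 71 ≈ 71.00000.


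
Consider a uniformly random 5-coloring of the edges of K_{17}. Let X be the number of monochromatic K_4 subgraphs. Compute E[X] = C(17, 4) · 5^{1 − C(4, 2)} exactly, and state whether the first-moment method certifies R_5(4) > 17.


E[X] = C(17, 4) · 5^{1 − 6} = 2380 · 5^{−5} = 2380/3125.
As a reduced fraction: E[X] = 476/625 ≈ 0.762.
Is E[X] < 1? YES.
Since E[X] < 1, there exists a 5-coloring of K_{17} with no monochromatic K_4; hence R_5(4) > 17.

E[X] = 476/625 ≈ 0.762; E[X] < 1, so R_5(4) > 17.


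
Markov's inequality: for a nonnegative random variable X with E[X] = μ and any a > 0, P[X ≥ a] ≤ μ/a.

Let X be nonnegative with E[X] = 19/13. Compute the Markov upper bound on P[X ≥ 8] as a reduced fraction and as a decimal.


μ = E[X] = 19/13, a = 8.
Markov: P[X ≥ 8] ≤ μ/a = (19/13)/8 = 19/104.
Numerically: ≈ 0.1827.
(Since a = 8 > μ = 1.4615, the bound 19/104 is < 1 and informative.)

P[X ≥ 8] ≤ 19/104 ≈ 0.1827.


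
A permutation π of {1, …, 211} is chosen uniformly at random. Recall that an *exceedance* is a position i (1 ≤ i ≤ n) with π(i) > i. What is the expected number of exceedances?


Write X = Σ_{i=1}^{211} X_i, where X_i = 1_{π(i) > i}.
For each fixed i, π(i) is uniform over {1, …, 211} (marginal of a uniform permutation), so P[π(i) > i] = (n − i)/n. Summing: Σ_{i=1}^{211} (n − i)/n = (0 + 1 + … + 210)/211 = 211(211 − 1)/(2·211) = (211 − 1)/2.
Hence E[X] = Σ_{i=1}^{211} (211 − i)/211 = 105 ≈ 105.00000.

E[X] = 105 = 105.00000.


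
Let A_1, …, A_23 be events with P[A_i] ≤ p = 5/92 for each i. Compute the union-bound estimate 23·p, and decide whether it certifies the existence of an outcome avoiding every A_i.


Union bound: P[∪_{i=1}^{23} A_i] ≤ Σ_i P[A_i] ≤ 23·p = 23·(5/92) = 5/4.
Numerically: 5/4 ≈ 1.2500000.
Is 5/4 < 1? NO.
Since the bound 5/4 is ≥ 1, the union bound is uninformative here; it does NOT by itself certify existence.

23·p = 5/4 ≈ 1.2500000; existence NOT certified by the union bound.


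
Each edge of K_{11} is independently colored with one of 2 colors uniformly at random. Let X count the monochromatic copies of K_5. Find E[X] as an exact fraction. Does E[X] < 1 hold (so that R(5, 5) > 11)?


E[X] = C(11, 5) · 2^{1 − 10} = 462 · 2^{−9} = 462/512.
As a reduced fraction: E[X] = 231/256 ≈ 0.902344.
Is E[X] < 1? YES.
Since E[X] < 1, there exists a 2-coloring of K_{11} with no monochromatic K_5; hence R(5, 5) > 11.

E[X] = 231/256 ≈ 0.902344; E[X] < 1, so R(5, 5) > 11.


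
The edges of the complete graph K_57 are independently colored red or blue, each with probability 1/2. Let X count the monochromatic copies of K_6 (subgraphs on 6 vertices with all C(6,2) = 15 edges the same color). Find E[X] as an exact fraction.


Let X = Σ_S X_S over the C(57, 6) = 36288252 subsets S of size 6, where X_S = 1 if the K_6 on S is monochromatic.
For a fixed S, the K_6 on S has C(6, 2) = 15 edges. P[all 15 edges red] = (1/2)^15, and likewise for blue, so P[monochromatic] = 2·(1/2)^15 = 2^{1 − 15} = 1/16384.
By linearity: E[X] = C(57, 6) · 2^{1 − 15} = 36288252 · 1/16384 = 9072063/4096.
Numerically: E[X] ≈ 2214.859.

E[X] = C(57,6)·2^(1−C(6,2)) = 9072063/4096 ≈ 2214.859.


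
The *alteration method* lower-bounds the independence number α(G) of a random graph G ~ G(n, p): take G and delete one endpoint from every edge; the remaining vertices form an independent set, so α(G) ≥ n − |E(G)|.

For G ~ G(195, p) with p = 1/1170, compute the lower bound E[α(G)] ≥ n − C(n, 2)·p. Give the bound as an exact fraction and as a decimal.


E[|E(G)|] = C(195, 2)·p = 18915 · (1/1170) = 97/6.
E[α(G)] ≥ n − E[|E(G)|] = 195 − 97/6 = 1073/6.
Numerically: ≈ 178.83333.
(This is only a lower bound; the true E[α(G)] may be larger.)

E[α(G)] ≥ 1073/6 ≈ 178.83333.


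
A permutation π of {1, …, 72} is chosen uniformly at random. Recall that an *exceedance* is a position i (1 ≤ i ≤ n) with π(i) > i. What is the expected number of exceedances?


Write X = Σ_{i=1}^{72} X_i, where X_i = 1_{π(i) > i}.
For each fixed i, π(i) is uniform over {1, …, 72} (marginal of a uniform permutation), so P[π(i) > i] = (n − i)/n. Summing: Σ_{i=1}^{72} (n − i)/n = (0 + 1 + … + 71)/72 = 72(72 − 1)/(2·72) = (72 − 1)/2.
Hence E[X] = Σ_{i=1}^{72} (72 − i)/72 = 71/2 ≈ 35.5000.

E[X] = 71/2 = 35.5000.


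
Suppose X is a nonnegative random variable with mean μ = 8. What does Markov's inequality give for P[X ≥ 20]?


μ = E[X] = 8, a = 20.
Markov: P[X ≥ 20] ≤ μ/a = (8)/20 = 2/5.
Numerically: ≈ 0.40000.
(Since a = 20 > μ = 8.00000, the bound 2/5 is < 1 and informative.)

P[X ≥ 20] ≤ 2/5 ≈ 0.40000.


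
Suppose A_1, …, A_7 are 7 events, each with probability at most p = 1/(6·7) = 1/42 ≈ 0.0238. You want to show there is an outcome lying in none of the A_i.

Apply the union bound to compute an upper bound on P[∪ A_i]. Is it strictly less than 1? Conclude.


Union bound: P[∪_{i=1}^{7} A_i] ≤ Σ_i P[A_i] ≤ 7·p = 7·(1/42) = 1/6.
Numerically: 1/6 ≈ 0.1667.
Is 1/6 < 1? YES.
Since P[∪ A_i] ≤ 1/6 < 1, the complement has P[∩ A_i^c] ≥ 1 − 1/6 = 5/6 > 0, so some outcome avoids every A_i.

7·p = 1/6 ≈ 0.1667; existence CERTIFIED by the union bound.


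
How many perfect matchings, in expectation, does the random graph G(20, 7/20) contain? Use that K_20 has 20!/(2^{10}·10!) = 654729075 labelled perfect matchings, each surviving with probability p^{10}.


K_20 has 20!/(2^{10}·10!) = 654729075 labelled perfect matchings.
For each such perfect matching H, let X_H = 1 if all 10 edges of H are present in G. Then P[X_H = 1] = p^{10} = (7/20)^{10} = 282475249/10240000000000.
By linearity of expectation: E[X] = Σ_H E[X_H] = 654729075 · p^{10} = 654729075 · 282475249/10240000000000 = 7397790339526587/409600000000.
Numerically: E[X] ≈ 18061.

E[X] = 654729075 · (7/20)^{10} = 7397790339526587/409600000000 ≈ 18061.


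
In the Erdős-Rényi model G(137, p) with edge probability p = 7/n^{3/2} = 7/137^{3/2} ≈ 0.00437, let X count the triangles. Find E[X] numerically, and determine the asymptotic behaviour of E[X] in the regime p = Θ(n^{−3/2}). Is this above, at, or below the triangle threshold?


Number of potential triangles: C(137, 3) = 419220.
Each occurs with probability p³ ≈ (0.00437)³ ≈ 8.31863e-08.
By linearity: E[X] = C(137, 3)·p³ ≈ 419220 · 8.31863e-08 ≈ 0.035.
Since α = 3/2 > 1, p = c/n^{3/2} = o(1/n) is below the triangle threshold p ~ 1/n. Asymptotically E[X] ~ (c³/6)·n^{3(1−α)} = (7³/6)·n^{-1.5} → 0, so by Markov's inequality G has no triangles w.h.p.

E[X] ≈ 0.035; in regime p = Θ(1/n^{3/2}) E[X] tends to 0 (below the triangle threshold p ~ 1/n).


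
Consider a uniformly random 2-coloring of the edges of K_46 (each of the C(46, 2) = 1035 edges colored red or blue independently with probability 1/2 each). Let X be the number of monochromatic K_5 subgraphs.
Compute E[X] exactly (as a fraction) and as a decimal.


Let X = Σ_S X_S over the C(46, 5) = 1370754 subsets S of size 5, where X_S = 1 if the K_5 on S is monochromatic.
For a fixed S, the K_5 on S has C(5, 2) = 10 edges. P[all 10 edges red] = (1/2)^10, and likewise for blue, so P[monochromatic] = 2·(1/2)^10 = 2^{1 − 10} = 1/512.
Summing: E[X] = C(46, 5) · 2^{1 − 10} = 1370754 · 1/512 = 685377/256.
Numerically: E[X] ≈ 2677.2539.

E[X] = C(46,5)·2^(1−C(5,2)) = 685377/256 ≈ 2677.2539.


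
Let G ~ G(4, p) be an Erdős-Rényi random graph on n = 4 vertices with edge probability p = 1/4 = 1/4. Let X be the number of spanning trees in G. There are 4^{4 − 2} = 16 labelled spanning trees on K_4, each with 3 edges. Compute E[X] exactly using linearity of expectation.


K_4 has 4^{4 − 2} = 16 labelled spanning trees.
For each such spanning tree H, let X_H = 1 if all 3 edges of H are present in G. Then P[X_H = 1] = p^{3} = (1/4)^{3} = 1/64.
Summing the indicators: E[X] = Σ_H E[X_H] = 16 · p^{3} = 16 · 1/64 = 1/4.
Numerically: E[X] ≈ 0.25.

E[X] = 16 · (1/4)^{3} = 1/4 ≈ 0.25.


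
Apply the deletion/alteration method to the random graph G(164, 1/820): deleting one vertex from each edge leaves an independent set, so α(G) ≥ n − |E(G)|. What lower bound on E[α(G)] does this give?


E[|E(G)|] = C(164, 2)·p = 13366 · (1/820) = 163/10.
E[α(G)] ≥ n − E[|E(G)|] = 164 − 163/10 = 1477/10.
Numerically: ≈ 147.700.
(This is only a lower bound; the true E[α(G)] may be larger.)

E[α(G)] ≥ 1477/10 ≈ 147.700.


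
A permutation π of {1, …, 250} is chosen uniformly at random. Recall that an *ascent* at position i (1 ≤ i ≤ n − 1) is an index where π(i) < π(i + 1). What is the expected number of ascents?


Write X = Σ X_I over i = 1, …, 249, with X_I the indicator of one ascent.
There are 249 indicators.
For each fixed i, the pair (π(i), π(i+1)) is a uniformly random ordered pair of distinct values from {1, …, 250}; by symmetry P[π(i) < π(i+1)] = 1/2.
By linearity: E[X] = 249 · (1/2) = (250 − 1) · (1/2) = 249/2 ≈ 124.50000.

E[X] = 249/2 = 124.50000.


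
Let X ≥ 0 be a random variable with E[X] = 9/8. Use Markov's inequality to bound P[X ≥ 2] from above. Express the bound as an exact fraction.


μ = E[X] = 9/8, a = 2.
Markov: P[X ≥ 2] ≤ μ/a = (9/8)/2 = 9/16.
Numerically: ≈ 0.56250.
(Since a = 2 > μ = 1.12500, the bound 9/16 is < 1 and informative.)

P[X ≥ 2] ≤ 9/16 ≈ 0.56250.


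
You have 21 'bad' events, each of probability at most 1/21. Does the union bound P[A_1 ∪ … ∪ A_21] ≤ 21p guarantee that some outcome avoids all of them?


Union bound: P[∪_{i=1}^{21} A_i] ≤ Σ_i P[A_i] ≤ 21·p = 21·(1/21) = 1.
Numerically: 1 ≈ 1.000.
Is 1 < 1? NO.
Since the bound 1 is ≥ 1, the union bound is uninformative here; it does NOT by itself certify existence.

21·p = 1 ≈ 1.000; existence NOT certified by the union bound.


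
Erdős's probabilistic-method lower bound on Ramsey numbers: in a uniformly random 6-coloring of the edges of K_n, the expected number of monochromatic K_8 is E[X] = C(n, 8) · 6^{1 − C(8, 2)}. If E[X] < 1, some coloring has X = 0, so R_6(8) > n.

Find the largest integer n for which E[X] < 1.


We need C(n, 8) · 6^{1 − 28} < 1, i.e. C(n, 8) < 6^{28 − 1} = 1023490369077469249536.
Check values of n near the boundary:
  n = 1589: C(1589, 8) = 990389025825605844438; 990389025825605844438 < 1023490369077469249536? YES
  n = 1590: C(1590, 8) = 995397314198933813310; 995397314198933813310 < 1023490369077469249536? YES
  n = 1591: C(1591, 8) = 1000427749141189953870; 1000427749141189953870 < 1023490369077469249536? YES
  n = 1592: C(1592, 8) = 1005480414540892933435; 1005480414540892933435 < 1023490369077469249536? YES
  n = 1593: C(1593, 8) = 1010555394551193970323; 1010555394551193970323 < 1023490369077469249536? YES
  n = 1594: C(1594, 8) = 1015652773590544255167; 1015652773590544255167 < 1023490369077469249536? YES
  n = 1595: C(1595, 8) = 1020772636343363633895; 1020772636343363633895 < 1023490369077469249536? YES
  n = 1596: C(1596, 8) = 1025915067760710553965; 1025915067760710553965 < 1023490369077469249536? NO
  n = 1597: C(1597, 8) = 1031080153060953275445; 1031080153060953275445 < 1023490369077469249536? NO
  n = 1598: C(1598, 8) = 1036267977730442348529; 1036267977730442348529 < 1023490369077469249536? NO
The largest n with C(n, 8) < 1023490369077469249536 is n = 1595 (where E[X] = 113419181815929292655/113721152119718805504 ≈ 0.9973). Hence R_6(8) > 1595, i.e. R_6(8) ≥ 1596.

Largest n = 1595; hence R_6(8) > 1595.


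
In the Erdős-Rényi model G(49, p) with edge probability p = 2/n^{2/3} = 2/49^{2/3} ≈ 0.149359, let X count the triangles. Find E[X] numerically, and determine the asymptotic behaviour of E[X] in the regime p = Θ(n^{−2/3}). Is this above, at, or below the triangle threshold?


Number of potential triangles: C(49, 3) = 18424.
Each occurs with probability p³ ≈ (0.149359)³ ≈ 3.33194502e-03.
By linearity: E[X] = C(49, 3)·p³ ≈ 18424 · 3.33194502e-03 ≈ 61.387755.
Since α = 2/3 < 1, p = c/n^{2/3} ≫ 1/n is above the triangle threshold p ~ 1/n. Asymptotically E[X] ~ (c³/6)·n^{3(1−α)} = (2³/6)·n^{1} → ∞; triangles are abundant w.h.p.

E[X] ≈ 61.387755; in regime p = Θ(1/n^{2/3}) E[X] diverges (above the triangle threshold p ~ 1/n).


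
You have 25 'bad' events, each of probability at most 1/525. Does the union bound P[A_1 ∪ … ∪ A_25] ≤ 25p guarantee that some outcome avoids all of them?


Union bound: P[∪_{i=1}^{25} A_i] ≤ Σ_i P[A_i] ≤ 25·p = 25·(1/525) = 1/21.
Numerically: 1/21 ≈ 0.0476190.
Is 1/21 < 1? YES.
Since P[∪ A_i] ≤ 1/21 < 1, the complement has P[∩ A_i^c] ≥ 1 − 1/21 = 20/21 > 0, so some outcome avoids every A_i.

25·p = 1/21 ≈ 0.0476190; existence CERTIFIED by the union bound.


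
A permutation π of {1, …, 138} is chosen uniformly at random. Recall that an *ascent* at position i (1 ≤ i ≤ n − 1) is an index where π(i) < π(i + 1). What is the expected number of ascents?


Write X = Σ X_I over i = 1, …, 137, with X_I the indicator of one ascent.
There are 137 indicators.
For each fixed i, the pair (π(i), π(i+1)) is a uniformly random ordered pair of distinct values from {1, …, 138}; by symmetry P[π(i) < π(i+1)] = 1/2.
By linearity: E[X] = 137 · (1/2) = (138 − 1) · (1/2) = 137/2 ≈ 68.5000.

E[X] = 137/2 = 68.5000.


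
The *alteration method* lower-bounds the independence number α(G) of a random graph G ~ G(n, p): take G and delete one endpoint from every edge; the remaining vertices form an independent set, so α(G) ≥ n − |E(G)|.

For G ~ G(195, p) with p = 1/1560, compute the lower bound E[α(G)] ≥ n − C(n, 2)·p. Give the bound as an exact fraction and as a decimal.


E[|E(G)|] = C(195, 2)·p = 18915 · (1/1560) = 97/8.
E[α(G)] ≥ n − E[|E(G)|] = 195 − 97/8 = 1463/8.
Numerically: ≈ 182.875.
(This is only a lower bound; the true E[α(G)] may be larger.)

E[α(G)] ≥ 1463/8 ≈ 182.875.


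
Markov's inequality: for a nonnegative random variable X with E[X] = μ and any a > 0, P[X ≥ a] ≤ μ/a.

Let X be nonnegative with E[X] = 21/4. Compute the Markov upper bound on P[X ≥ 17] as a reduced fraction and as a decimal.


μ = E[X] = 21/4, a = 17.
Markov: P[X ≥ 17] ≤ μ/a = (21/4)/17 = 21/68.
Numerically: ≈ 0.3088.
(Since a = 17 > μ = 5.2500, the bound 21/68 is < 1 and informative.)

P[X ≥ 17] ≤ 21/68 ≈ 0.3088.


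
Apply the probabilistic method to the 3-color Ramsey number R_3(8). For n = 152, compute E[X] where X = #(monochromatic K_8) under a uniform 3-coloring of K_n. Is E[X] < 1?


E[X] = C(152, 8) · 3^{1 − 28} = 5859727868575 · 3^{−27} = 5859727868575/7625597484987.
As a reduced fraction: E[X] = 5859727868575/7625597484987 ≈ 0.768.
Is E[X] < 1? YES.
Since E[X] < 1, there exists a 3-coloring of K_{152} with no monochromatic K_8; hence R_3(8) > 152.

E[X] = 5859727868575/7625597484987 ≈ 0.768; E[X] < 1, so R_3(8) > 152.


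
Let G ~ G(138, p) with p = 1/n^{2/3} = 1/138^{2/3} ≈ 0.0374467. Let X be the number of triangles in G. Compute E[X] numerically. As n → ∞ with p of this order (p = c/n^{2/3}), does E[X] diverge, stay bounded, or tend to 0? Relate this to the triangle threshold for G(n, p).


Number of potential triangles: C(138, 3) = 428536.
Each occurs with probability p³ ≈ (0.0374467)³ ≈ 5.25099769e-05.
By linearity: E[X] = C(138, 3)·p³ ≈ 428536 · 5.25099769e-05 ≈ 22.502415.
Since α = 2/3 < 1, p = c/n^{2/3} ≫ 1/n is above the triangle threshold p ~ 1/n. Asymptotically E[X] ~ (c³/6)·n^{3(1−α)} = (1³/6)·n^{1} → ∞; triangles are abundant w.h.p.

E[X] ≈ 22.502415; in regime p = Θ(1/n^{2/3}) E[X] diverges (above the triangle threshold p ~ 1/n).


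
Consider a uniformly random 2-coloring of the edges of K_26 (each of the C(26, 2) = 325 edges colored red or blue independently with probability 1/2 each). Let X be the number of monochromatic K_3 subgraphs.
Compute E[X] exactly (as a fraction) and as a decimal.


Let X = Σ_S X_S over the C(26, 3) = 2600 subsets S of size 3, where X_S = 1 if the K_3 on S is monochromatic.
For a fixed S, the K_3 on S has C(3, 2) = 3 edges. P[all 3 edges red] = (1/2)^3, and likewise for blue, so P[monochromatic] = 2·(1/2)^3 = 2^{1 − 3} = 1/4.
Summing: E[X] = C(26, 3) · 2^{1 − 3} = 2600 · 1/4 = 650.
Numerically: E[X] ≈ 650.00000.

E[X] = C(26,3)·2^(1−C(3,2)) = 650 ≈ 650.00000.


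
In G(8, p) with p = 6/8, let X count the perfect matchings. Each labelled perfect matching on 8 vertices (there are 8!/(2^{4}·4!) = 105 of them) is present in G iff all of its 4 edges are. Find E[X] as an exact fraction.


K_8 has 8!/(2^{4}·4!) = 105 labelled perfect matchings.
For each such perfect matching H, let X_H = 1 if all 4 edges of H are present in G. Then P[X_H = 1] = p^{4} = (3/4)^{4} = 81/256.
By linearity: E[X] = Σ_H E[X_H] = 105 · p^{4} = 105 · 81/256 = 8505/256.
Numerically: E[X] ≈ 33.22.

E[X] = 105 · (3/4)^{4} = 8505/256 ≈ 33.22.


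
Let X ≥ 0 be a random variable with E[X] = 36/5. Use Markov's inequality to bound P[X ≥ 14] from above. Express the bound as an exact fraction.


μ = E[X] = 36/5, a = 14.
Markov: P[X ≥ 14] ≤ μ/a = (36/5)/14 = 18/35.
Numerically: ≈ 0.514.
(Since a = 14 > μ = 7.200, the bound 18/35 is < 1 and informative.)

P[X ≥ 14] ≤ 18/35 ≈ 0.514.


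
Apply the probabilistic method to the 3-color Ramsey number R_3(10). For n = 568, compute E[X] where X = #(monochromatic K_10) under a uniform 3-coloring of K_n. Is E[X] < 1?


E[X] = C(568, 10) · 3^{1 − 45} = 889446337783744949208 · 3^{−44} = 889446337783744949208/984770902183611232881.
As a reduced fraction: E[X] = 98827370864860549912/109418989131512359209 ≈ 0.903.
Is E[X] < 1? YES.
Since E[X] < 1, there exists a 3-coloring of K_{568} with no monochromatic K_10; hence R_3(10) > 568.

E[X] = 98827370864860549912/109418989131512359209 ≈ 0.903; E[X] < 1, so R_3(10) > 568.


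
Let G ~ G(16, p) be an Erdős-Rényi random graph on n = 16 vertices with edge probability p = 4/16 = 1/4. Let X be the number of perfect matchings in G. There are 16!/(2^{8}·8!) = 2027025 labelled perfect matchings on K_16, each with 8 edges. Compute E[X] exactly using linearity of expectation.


K_16 has 16!/(2^{8}·8!) = 2027025 labelled perfect matchings.
For each such perfect matching H, let X_H = 1 if all 8 edges of H are present in G. Then P[X_H = 1] = p^{8} = (1/4)^{8} = 1/65536.
By linearity of expectation: E[X] = Σ_H E[X_H] = 2027025 · p^{8} = 2027025 · 1/65536 = 2027025/65536.
Numerically: E[X] ≈ 30.93.

E[X] = 2027025 · (1/4)^{8} = 2027025/65536 ≈ 30.93.


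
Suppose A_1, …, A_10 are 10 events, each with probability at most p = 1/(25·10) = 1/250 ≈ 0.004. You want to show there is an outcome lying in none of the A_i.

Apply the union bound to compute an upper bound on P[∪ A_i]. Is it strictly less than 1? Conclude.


Union bound: P[∪_{i=1}^{10} A_i] ≤ Σ_i P[A_i] ≤ 10·p = 10·(1/250) = 1/25.
Numerically: 1/25 ≈ 0.040.
Is 1/25 < 1? YES.
Since P[∪ A_i] ≤ 1/25 < 1, the complement has P[∩ A_i^c] ≥ 1 − 1/25 = 24/25 > 0, so some outcome avoids every A_i.

10·p = 1/25 ≈ 0.040; existence CERTIFIED by the union bound.


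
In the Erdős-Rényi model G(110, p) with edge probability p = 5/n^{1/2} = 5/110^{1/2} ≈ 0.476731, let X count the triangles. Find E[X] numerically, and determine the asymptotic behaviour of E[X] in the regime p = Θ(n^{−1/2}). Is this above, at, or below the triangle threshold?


Number of potential triangles: C(110, 3) = 215820.
Each occurs with probability p³ ≈ (0.476731)³ ≈ 1.08348022e-01.
By linearity: E[X] = C(110, 3)·p³ ≈ 215820 · 1.08348022e-01 ≈ 23383.670001.
Since α = 1/2 < 1, p = c/n^{1/2} ≫ 1/n is above the triangle threshold p ~ 1/n. Asymptotically E[X] ~ (c³/6)·n^{3(1−α)} = (5³/6)·n^{1.5} → ∞; triangles are abundant w.h.p.

E[X] ≈ 23383.670001; in regime p = Θ(1/n^{1/2}) E[X] diverges (above the triangle threshold p ~ 1/n).


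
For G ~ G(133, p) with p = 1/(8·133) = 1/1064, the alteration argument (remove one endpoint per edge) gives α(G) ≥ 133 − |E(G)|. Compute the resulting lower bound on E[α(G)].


E[|E(G)|] = C(133, 2)·p = 8778 · (1/1064) = 33/4.
E[α(G)] ≥ n − E[|E(G)|] = 133 − 33/4 = 499/4.
Numerically: ≈ 124.75000.
(This is only a lower bound; the true E[α(G)] may be larger.)

E[α(G)] ≥ 499/4 ≈ 124.75000.


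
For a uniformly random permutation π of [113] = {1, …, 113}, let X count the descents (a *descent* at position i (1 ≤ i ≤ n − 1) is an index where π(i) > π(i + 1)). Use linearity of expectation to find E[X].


Write X = Σ X_I over i = 1, …, 112, with X_I the indicator of one descent.
There are 112 indicators.
For each fixed i, the pair (π(i), π(i+1)) is a uniformly random ordered pair of distinct values from {1, …, 113}; by symmetry P[π(i) > π(i+1)] = 1/2.
By linearity: E[X] = 112 · (1/2) = (113 − 1) · (1/2) = 56 ≈ 56.000000.

E[X] = 56 = 56.000000.


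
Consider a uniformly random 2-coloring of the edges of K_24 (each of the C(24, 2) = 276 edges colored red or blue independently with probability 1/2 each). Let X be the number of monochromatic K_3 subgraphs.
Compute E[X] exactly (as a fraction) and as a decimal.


Let X = Σ_S X_S over the C(24, 3) = 2024 subsets S of size 3, where X_S = 1 if the K_3 on S is monochromatic.
For a fixed S, the K_3 on S has C(3, 2) = 3 edges. P[all 3 edges red] = (1/2)^3, and likewise for blue, so P[monochromatic] = 2·(1/2)^3 = 2^{1 − 3} = 1/4.
By linearity of expectation: E[X] = C(24, 3) · 2^{1 − 3} = 2024 · 1/4 = 506.
Numerically: E[X] ≈ 506.0000.

E[X] = C(24,3)·2^(1−C(3,2)) = 506 ≈ 506.0000.


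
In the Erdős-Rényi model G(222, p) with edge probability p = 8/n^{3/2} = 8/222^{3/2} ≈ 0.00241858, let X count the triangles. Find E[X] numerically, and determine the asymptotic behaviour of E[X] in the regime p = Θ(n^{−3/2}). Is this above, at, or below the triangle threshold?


Number of potential triangles: C(222, 3) = 1798940.
Each occurs with probability p³ ≈ (0.00241858)³ ≈ 1.41475610e-08.
By linearity: E[X] = C(222, 3)·p³ ≈ 1798940 · 1.41475610e-08 ≈ 0.025451.
Since α = 3/2 > 1, p = c/n^{3/2} = o(1/n) is below the triangle threshold p ~ 1/n. Asymptotically E[X] ~ (c³/6)·n^{3(1−α)} = (8³/6)·n^{-1.5} → 0, so by Markov's inequality G has no triangles w.h.p.

E[X] ≈ 0.025451; in regime p = Θ(1/n^{3/2}) E[X] tends to 0 (below the triangle threshold p ~ 1/n).


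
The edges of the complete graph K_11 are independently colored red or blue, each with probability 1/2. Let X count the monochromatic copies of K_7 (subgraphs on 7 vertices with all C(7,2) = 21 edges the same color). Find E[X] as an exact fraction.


Let X = Σ_S X_S over the C(11, 7) = 330 subsets S of size 7, where X_S = 1 if the K_7 on S is monochromatic.
For a fixed S, the K_7 on S has C(7, 2) = 21 edges. P[all 21 edges red] = (1/2)^21, and likewise for blue, so P[monochromatic] = 2·(1/2)^21 = 2^{1 − 21} = 1/1048576.
By linearity of expectation: E[X] = C(11, 7) · 2^{1 − 21} = 330 · 1/1048576 = 165/524288.
Numerically: E[X] ≈ 0.0003.

E[X] = C(11,7)·2^(1−C(7,2)) = 165/524288 ≈ 0.0003.


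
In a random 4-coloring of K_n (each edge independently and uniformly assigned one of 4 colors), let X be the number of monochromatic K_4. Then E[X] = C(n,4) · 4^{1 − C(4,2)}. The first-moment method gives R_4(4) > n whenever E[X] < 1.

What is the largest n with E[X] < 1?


We need C(n, 4) · 4^{1 − 6} < 1, i.e. C(n, 4) < 4^{6 − 1} = 1024.
Check values of n near the boundary:
  n = 12: C(12, 4) = 495; 495 < 1024? YES
  n = 13: C(13, 4) = 715; 715 < 1024? YES
  n = 14: C(14, 4) = 1001; 1001 < 1024? YES
  n = 15: C(15, 4) = 1365; 1365 < 1024? NO
The largest n with C(n, 4) < 1024 is n = 14 (where E[X] = 1001/1024 ≈ 0.97754). Hence R_4(4) > 14, i.e. R_4(4) ≥ 15.

Largest n = 14; hence R_4(4) > 14.


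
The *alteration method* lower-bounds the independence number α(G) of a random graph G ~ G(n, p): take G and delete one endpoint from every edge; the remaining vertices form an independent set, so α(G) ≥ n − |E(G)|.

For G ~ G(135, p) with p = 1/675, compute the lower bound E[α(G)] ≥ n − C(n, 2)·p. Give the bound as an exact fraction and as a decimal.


E[|E(G)|] = C(135, 2)·p = 9045 · (1/675) = 67/5.
E[α(G)] ≥ n − E[|E(G)|] = 135 − 67/5 = 608/5.
Numerically: ≈ 121.600.
(This is only a lower bound; the true E[α(G)] may be larger.)

E[α(G)] ≥ 608/5 ≈ 121.600.


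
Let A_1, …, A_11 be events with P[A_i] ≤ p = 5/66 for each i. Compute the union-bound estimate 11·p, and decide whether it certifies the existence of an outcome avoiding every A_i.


Union bound: P[∪_{i=1}^{11} A_i] ≤ Σ_i P[A_i] ≤ 11·p = 11·(5/66) = 5/6.
Numerically: 5/6 ≈ 0.833333.
Is 5/6 < 1? YES.
Since P[∪ A_i] ≤ 5/6 < 1, the complement has P[∩ A_i^c] ≥ 1 − 5/6 = 1/6 > 0, so some outcome avoids every A_i.

11·p = 5/6 ≈ 0.833333; existence CERTIFIED by the union bound.


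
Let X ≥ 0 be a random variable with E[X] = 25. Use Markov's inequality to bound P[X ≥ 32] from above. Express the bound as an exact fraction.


μ = E[X] = 25, a = 32.
Markov: P[X ≥ 32] ≤ μ/a = (25)/32 = 25/32.
Numerically: ≈ 0.7812.
(Since a = 32 > μ = 25.0000, the bound 25/32 is < 1 and informative.)

P[X ≥ 32] ≤ 25/32 ≈ 0.7812.


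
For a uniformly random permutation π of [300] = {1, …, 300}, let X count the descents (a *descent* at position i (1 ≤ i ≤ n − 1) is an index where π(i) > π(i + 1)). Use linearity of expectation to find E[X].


Write X = Σ X_I over i = 1, …, 299, with X_I the indicator of one descent.
There are 299 indicators.
For each fixed i, the pair (π(i), π(i+1)) is a uniformly random ordered pair of distinct values from {1, …, 300}; by symmetry P[π(i) > π(i+1)] = 1/2.
By linearity: E[X] = 299 · (1/2) = (300 − 1) · (1/2) = 299/2 ≈ 149.50000.

E[X] = 299/2 = 149.50000.


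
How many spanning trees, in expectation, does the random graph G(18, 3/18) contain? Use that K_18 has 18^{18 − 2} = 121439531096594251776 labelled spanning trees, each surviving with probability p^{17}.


K_18 has 18^{18 − 2} = 121439531096594251776 labelled spanning trees.
For each such spanning tree H, let X_H = 1 if all 17 edges of H are present in G. Then P[X_H = 1] = p^{17} = (1/6)^{17} = 1/16926659444736.
By linearity of expectation: E[X] = Σ_H E[X_H] = 121439531096594251776 · p^{17} = 121439531096594251776 · 1/16926659444736 = 14348907/2.
Numerically: E[X] ≈ 7.174e+06.

E[X] = 121439531096594251776 · (1/6)^{17} = 14348907/2 ≈ 7.174e+06.


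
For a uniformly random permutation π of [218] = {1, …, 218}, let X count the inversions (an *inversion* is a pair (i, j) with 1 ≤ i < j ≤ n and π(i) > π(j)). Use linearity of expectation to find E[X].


Write X = Σ X_I over the C(218, 2) = 23653 pairs i < j, with X_I the indicator of one inversion.
There are 23653 indicators.
For each fixed pair i < j, the values π(i) and π(j) are two distinct elements of {1, …, 218} in uniformly random order; by symmetry P[π(i) > π(j)] = 1/2.
By linearity: E[X] = 23653 · (1/2) = C(218, 2) · (1/2) = 23653/2 = 23653/2 ≈ 11826.50000.

E[X] = 23653/2 = 11826.50000.


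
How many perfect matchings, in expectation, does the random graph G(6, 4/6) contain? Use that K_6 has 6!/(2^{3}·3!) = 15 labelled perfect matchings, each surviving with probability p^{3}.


K_6 has 6!/(2^{3}·3!) = 15 labelled perfect matchings.
For each such perfect matching H, let X_H = 1 if all 3 edges of H are present in G. Then P[X_H = 1] = p^{3} = (2/3)^{3} = 8/27.
Summing the indicators: E[X] = Σ_H E[X_H] = 15 · p^{3} = 15 · 8/27 = 40/9.
Numerically: E[X] ≈ 4.44444.

E[X] = 15 · (2/3)^{3} = 40/9 ≈ 4.44444.


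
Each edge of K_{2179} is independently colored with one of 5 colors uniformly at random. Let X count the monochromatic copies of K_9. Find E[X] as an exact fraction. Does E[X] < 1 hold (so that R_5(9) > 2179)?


E[X] = C(2179, 9) · 5^{1 − 36} = 3001701930880099538508560 · 5^{−35} = 3001701930880099538508560/2910383045673370361328125.
As a reduced fraction: E[X] = 600340386176019907701712/582076609134674072265625 ≈ 1.03138.
Is E[X] < 1? NO.
Since E[X] ≥ 1, the first-moment bound is inconclusive at n = 2179; it does NOT by itself certify R_5(9) > 2179.

E[X] = 600340386176019907701712/582076609134674072265625 ≈ 1.03138; E[X] ≥ 1; first-moment method inconclusive here.
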